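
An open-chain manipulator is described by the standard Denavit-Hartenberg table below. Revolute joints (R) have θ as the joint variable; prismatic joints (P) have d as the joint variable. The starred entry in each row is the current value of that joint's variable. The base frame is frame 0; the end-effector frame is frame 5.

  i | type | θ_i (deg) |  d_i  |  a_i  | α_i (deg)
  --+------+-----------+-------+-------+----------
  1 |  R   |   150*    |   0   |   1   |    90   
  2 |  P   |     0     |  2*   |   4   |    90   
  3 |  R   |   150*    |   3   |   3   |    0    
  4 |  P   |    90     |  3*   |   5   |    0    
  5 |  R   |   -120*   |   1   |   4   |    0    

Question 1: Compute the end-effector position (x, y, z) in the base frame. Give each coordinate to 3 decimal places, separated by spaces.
3.134 1.232 -7.000

after link 1: o_1 = (-0.8660, 0.5000, 0.0000)
after link 2: o_2 = (-3.3301, 4.2321, 0.0000)
after link 3: o_3 = (-0.3301, 4.2321, -3.0000)
after link 4: o_4 = (-0.3301, -0.7679, -6.0000)
after link 5: o_5 = (3.1340, 1.2321, -7.0000)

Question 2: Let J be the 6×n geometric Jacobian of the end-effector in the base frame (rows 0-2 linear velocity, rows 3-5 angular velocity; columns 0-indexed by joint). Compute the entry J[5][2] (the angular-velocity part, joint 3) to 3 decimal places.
axis z_2 = (0.0000,0.0000,-1.0000); lever o_n−o_2 = (6.4641,-3.0000,-7.0000)
cross product → J_v[:, 2] = (-3.0000,-6.4641,-0.0000)
J_ω[:, 2] = z_2
entry J[5][2] = -1.0000

-1.000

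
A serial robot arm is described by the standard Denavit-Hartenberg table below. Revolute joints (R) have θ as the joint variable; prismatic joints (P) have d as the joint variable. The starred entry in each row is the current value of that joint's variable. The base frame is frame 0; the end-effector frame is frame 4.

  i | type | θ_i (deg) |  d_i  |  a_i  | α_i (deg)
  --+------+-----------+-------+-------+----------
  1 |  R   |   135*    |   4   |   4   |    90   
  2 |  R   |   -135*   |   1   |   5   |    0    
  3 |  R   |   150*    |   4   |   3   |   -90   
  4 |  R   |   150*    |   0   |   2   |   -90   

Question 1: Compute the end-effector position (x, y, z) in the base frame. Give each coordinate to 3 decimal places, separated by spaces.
1.634 4.023 0.793

after link 1: o_1 = (-2.8284, 2.8284, 4.0000)
after link 2: o_2 = (0.3787, 1.0355, 0.4645)
after link 3: o_3 = (1.1581, 5.9130, 1.2409)
after link 4: o_4 = (1.6340, 4.0229, 0.7926)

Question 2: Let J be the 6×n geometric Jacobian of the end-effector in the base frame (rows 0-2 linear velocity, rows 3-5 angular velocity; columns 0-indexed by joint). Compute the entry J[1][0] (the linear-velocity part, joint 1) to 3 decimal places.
axis z_0 = ẑ; lever o_n−o_0 = (1.6340,4.0229,0.7926)
cross product → J_v[:, 0] = (-4.0229,1.6340,0.0000)
J_ω[:, 0] = z_0
entry J[1][0] = 1.6340

1.634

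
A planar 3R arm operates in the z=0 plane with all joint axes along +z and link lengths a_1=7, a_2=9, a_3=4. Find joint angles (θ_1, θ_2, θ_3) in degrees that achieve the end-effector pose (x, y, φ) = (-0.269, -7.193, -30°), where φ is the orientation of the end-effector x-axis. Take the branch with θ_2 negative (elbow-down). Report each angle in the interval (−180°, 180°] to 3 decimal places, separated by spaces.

-41.418 -135.001 146.419

wrist centre = target − a_3·(cos φ, sin φ) = (-3.7331, -5.1930)
cos θ_2 = (40.9033−7²−9²)/(2·7·9) = -0.7071; θ_2 = -135.0008° (elbow-down)
β = atan2(-5.1930,-3.7331) = -125.7113°; ψ = atan2(-6.3639,0.6359) = -84.2933°
θ_1 = β − ψ = -41.4180°
θ_3 = φ − θ_1 − θ_2 = 146.4188° (wrapped to (-180°,180°])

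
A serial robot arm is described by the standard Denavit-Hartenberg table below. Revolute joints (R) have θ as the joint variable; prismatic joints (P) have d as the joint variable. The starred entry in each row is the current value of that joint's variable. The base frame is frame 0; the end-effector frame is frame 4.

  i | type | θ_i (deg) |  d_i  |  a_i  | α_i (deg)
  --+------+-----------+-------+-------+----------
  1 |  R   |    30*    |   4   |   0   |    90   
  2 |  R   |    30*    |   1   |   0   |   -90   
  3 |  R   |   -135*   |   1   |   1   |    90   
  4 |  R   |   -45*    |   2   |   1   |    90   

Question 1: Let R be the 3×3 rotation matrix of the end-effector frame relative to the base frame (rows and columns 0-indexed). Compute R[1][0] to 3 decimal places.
End-effector x-axis (col 0 of R) = (0.1812,-0.4727,-0.8624)
R[1][0] = -0.4727

-0.473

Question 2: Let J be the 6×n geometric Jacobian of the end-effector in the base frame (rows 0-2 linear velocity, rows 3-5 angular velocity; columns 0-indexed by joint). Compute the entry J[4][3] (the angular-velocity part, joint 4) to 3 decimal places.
0.306

axis z_3 = (-0.8839,0.3062,-0.3536); lever o_n−o_3 = (-1.5866,0.1396,-1.5695)
cross product → J_v[:, 3] = (-0.4312,-0.8263,0.3624)
J_ω[:, 3] = z_3
entry J[4][3] = 0.3062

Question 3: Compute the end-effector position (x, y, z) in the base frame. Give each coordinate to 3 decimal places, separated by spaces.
-1.696 -1.895 2.943

after link 1: o_1 = (0.0000, 0.0000, 4.0000)
after link 2: o_2 = (0.5000, -0.8660, 4.0000)
after link 3: o_3 = (-0.1098, -2.0346, 4.5125)
after link 4: o_4 = (-1.6964, -1.8950, 2.9430)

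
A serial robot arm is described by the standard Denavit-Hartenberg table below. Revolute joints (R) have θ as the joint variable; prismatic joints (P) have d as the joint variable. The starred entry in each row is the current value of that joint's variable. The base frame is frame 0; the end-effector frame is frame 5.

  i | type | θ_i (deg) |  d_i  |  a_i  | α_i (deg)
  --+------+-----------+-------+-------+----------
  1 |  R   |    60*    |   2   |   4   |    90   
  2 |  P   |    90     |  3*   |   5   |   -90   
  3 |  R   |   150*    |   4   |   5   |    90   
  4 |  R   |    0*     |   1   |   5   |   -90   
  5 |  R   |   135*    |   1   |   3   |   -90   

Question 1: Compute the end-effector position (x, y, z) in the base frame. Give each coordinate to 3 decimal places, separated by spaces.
-0.473 -0.882 -0.384

after link 1: o_1 = (2.0000, 3.4641, 2.0000)
after link 2: o_2 = (4.5981, 1.9641, 7.0000)
after link 3: o_3 = (0.4330, -0.2500, 2.6699)
after link 4: o_4 = (-2.4821, 1.4330, -1.1603)
after link 5: o_5 = (-0.4725, -0.8819, -0.3838)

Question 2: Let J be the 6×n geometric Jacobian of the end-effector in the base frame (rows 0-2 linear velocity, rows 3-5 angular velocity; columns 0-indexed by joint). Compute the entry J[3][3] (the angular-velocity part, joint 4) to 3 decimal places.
axis z_3 = (-0.7500,0.4330,0.5000); lever o_n−o_3 = (-0.9055,-0.6319,-3.0537)
cross product → J_v[:, 3] = (-1.0063,-2.7430,0.8660)
J_ω[:, 3] = z_3
entry J[3][3] = -0.7500

-0.750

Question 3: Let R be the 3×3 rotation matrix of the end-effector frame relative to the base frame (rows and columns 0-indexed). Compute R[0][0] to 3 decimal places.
0.837

End-effector x-axis (col 0 of R) = (0.8365,-0.4830,0.2588)
R[0][0] = 0.8365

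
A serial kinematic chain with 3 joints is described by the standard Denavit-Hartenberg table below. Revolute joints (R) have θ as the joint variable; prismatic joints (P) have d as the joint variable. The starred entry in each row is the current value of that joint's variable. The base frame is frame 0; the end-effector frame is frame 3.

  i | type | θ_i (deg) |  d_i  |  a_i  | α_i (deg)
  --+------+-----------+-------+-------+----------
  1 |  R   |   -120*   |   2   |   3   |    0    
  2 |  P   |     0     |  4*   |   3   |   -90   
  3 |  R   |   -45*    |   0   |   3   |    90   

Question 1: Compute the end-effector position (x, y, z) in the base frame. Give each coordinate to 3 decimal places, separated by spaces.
after link 1: o_1 = (-1.5000, -2.5981, 2.0000)
after link 2: o_2 = (-3.0000, -5.1962, 6.0000)
after link 3: o_3 = (-4.0607, -7.0333, 8.1213)

-4.061 -7.033 8.121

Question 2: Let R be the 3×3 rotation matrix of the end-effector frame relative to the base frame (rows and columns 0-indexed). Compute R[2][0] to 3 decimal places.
0.707

End-effector x-axis (col 0 of R) = (-0.3536,-0.6124,0.7071)
R[2][0] = 0.7071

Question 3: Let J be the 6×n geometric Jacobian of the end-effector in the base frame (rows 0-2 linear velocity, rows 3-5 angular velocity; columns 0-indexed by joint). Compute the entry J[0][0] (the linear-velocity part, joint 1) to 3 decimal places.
7.033

axis z_0 = ẑ; lever o_n−o_0 = (-4.0607,-7.0333,8.1213)
cross product → J_v[:, 0] = (7.0333,-4.0607,0.0000)
J_ω[:, 0] = z_0
entry J[0][0] = 7.0333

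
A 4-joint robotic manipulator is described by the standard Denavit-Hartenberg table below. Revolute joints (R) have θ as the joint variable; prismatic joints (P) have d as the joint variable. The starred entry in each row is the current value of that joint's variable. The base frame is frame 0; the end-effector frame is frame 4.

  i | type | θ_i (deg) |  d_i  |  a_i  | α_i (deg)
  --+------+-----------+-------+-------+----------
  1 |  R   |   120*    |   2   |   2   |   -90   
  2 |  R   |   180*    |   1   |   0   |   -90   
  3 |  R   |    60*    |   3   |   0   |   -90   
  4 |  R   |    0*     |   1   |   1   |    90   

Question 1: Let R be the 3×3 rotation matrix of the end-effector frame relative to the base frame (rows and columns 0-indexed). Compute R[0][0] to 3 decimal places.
End-effector x-axis (col 0 of R) = (1.0000,-0.0000,-0.0000)
R[0][0] = 1.0000

1.000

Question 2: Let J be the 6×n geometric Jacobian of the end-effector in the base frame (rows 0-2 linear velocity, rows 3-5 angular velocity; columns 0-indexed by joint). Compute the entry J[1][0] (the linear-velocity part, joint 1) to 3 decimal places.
-0.866

axis z_0 = ẑ; lever o_n−o_0 = (-0.8660,2.2321,5.0000)
cross product → J_v[:, 0] = (-2.2321,-0.8660,0.0000)
J_ω[:, 0] = z_0
entry J[1][0] = -0.8660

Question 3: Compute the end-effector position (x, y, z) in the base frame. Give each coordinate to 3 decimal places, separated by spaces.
-0.866 2.232 5.000

after link 1: o_1 = (-1.0000, 1.7321, 2.0000)
after link 2: o_2 = (-1.8660, 1.2321, 2.0000)
after link 3: o_3 = (-1.8660, 1.2321, 5.0000)
after link 4: o_4 = (-0.8660, 2.2321, 5.0000)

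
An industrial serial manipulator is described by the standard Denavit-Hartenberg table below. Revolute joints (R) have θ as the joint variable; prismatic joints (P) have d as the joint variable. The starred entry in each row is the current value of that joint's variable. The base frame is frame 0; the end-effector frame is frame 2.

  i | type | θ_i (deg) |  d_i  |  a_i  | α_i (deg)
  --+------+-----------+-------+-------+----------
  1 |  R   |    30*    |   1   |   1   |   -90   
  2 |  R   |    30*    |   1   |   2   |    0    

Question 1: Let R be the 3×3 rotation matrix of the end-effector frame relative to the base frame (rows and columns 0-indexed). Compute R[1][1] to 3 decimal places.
End-effector y-axis (col 1 of R) = (-0.4330,-0.2500,-0.8660)
R[1][1] = -0.2500

-0.250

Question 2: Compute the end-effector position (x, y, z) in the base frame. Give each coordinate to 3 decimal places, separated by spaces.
1.866 2.232 0.000

after link 1: o_1 = (0.8660, 0.5000, 1.0000)
after link 2: o_2 = (1.8660, 2.2321, 0.0000)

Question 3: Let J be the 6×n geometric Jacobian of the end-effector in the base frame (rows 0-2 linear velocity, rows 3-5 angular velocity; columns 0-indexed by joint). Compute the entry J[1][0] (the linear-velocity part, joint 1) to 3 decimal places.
axis z_0 = ẑ; lever o_n−o_0 = (1.8660,2.2321,0.0000)
cross product → J_v[:, 0] = (-2.2321,1.8660,0.0000)
J_ω[:, 0] = z_0
entry J[1][0] = 1.8660

1.866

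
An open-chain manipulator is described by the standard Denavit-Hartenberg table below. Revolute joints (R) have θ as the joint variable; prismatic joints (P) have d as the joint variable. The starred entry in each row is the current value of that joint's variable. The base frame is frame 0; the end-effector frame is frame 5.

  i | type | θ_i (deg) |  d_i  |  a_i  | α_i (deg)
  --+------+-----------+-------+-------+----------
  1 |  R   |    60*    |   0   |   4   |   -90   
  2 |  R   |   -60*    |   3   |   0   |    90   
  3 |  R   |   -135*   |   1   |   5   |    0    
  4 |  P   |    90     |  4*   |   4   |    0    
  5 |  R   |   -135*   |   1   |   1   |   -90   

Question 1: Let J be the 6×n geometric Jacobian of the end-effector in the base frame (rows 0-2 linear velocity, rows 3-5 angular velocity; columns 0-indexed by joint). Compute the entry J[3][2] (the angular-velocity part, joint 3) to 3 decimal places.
-0.433

axis z_2 = (-0.4330,-0.7500,0.5000); lever o_n−o_2 = (2.4865,-8.4212,1.5216)
cross product → J_v[:, 2] = (3.0694,1.9021,5.5114)
J_ω[:, 2] = z_2
entry J[3][2] = -0.4330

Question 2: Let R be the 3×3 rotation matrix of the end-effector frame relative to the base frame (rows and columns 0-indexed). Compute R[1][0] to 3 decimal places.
End-effector x-axis (col 0 of R) = (-0.2500,-0.4330,-0.8660)
R[1][0] = -0.4330

-0.433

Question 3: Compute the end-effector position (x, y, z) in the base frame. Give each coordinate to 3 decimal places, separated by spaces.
1.888 -3.457 1.522

after link 1: o_1 = (2.0000, 3.4641, 0.0000)
after link 2: o_2 = (-0.5981, 4.9641, 0.0000)
after link 3: o_3 = (1.1469, 0.9154, -2.5619)
after link 4: o_4 = (2.5714, -2.2741, 1.8876)
after link 5: o_5 = (1.8884, -3.4571, 1.5216)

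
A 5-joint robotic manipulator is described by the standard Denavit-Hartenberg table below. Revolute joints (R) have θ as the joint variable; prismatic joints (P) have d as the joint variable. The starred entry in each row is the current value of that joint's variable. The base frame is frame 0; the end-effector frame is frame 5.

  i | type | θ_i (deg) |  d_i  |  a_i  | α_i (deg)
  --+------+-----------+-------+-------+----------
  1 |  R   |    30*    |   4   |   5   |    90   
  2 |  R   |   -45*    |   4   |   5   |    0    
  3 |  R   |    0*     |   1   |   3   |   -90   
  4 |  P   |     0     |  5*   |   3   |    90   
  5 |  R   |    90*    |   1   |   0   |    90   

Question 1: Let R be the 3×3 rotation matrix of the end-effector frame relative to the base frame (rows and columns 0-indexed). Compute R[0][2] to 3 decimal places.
End-effector z-axis (col 2 of R) = (0.6124,0.3536,-0.7071)
R[0][2] = 0.6124

0.612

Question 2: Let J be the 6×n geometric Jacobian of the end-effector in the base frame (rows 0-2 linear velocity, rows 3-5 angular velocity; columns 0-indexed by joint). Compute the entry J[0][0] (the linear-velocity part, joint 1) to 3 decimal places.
axis z_0 = ẑ; lever o_n−o_0 = (17.1281,2.9607,-0.2426)
cross product → J_v[:, 0] = (-2.9607,17.1281,0.0000)
J_ω[:, 0] = z_0
entry J[0][0] = -2.9607

-2.961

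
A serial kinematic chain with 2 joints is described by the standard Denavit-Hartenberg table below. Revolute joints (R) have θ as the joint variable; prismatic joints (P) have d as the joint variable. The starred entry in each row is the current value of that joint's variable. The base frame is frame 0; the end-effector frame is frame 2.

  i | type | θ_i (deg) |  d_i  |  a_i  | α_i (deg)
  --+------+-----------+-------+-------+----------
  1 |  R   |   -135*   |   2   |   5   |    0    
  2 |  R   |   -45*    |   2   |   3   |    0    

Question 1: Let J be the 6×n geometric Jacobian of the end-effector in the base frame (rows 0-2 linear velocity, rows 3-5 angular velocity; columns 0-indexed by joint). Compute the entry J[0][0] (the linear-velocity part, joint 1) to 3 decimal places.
3.536

axis z_0 = ẑ; lever o_n−o_0 = (-6.5355,-3.5355,4.0000)
cross product → J_v[:, 0] = (3.5355,-6.5355,0.0000)
J_ω[:, 0] = z_0
entry J[0][0] = 3.5355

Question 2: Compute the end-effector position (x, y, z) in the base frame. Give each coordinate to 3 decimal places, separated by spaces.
after link 1: o_1 = (-3.5355, -3.5355, 2.0000)
after link 2: o_2 = (-6.5355, -3.5355, 4.0000)

-6.536 -3.536 4.000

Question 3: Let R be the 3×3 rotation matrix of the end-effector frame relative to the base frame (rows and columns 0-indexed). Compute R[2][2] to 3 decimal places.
1.000

End-effector z-axis (col 2 of R) = (0.0000,0.0000,1.0000)
R[2][2] = 1.0000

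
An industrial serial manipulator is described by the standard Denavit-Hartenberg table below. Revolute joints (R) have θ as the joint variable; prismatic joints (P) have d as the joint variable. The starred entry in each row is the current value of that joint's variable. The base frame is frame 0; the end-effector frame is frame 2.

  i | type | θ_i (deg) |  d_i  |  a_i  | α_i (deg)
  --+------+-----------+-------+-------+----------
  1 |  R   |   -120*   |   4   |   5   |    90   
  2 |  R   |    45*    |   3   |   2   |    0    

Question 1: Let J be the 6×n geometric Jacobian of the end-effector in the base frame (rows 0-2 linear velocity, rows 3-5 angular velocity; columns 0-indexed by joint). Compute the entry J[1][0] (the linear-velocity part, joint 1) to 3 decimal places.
-5.805

axis z_0 = ẑ; lever o_n−o_0 = (-5.8052,-4.0549,5.4142)
cross product → J_v[:, 0] = (4.0549,-5.8052,0.0000)
J_ω[:, 0] = z_0
entry J[1][0] = -5.8052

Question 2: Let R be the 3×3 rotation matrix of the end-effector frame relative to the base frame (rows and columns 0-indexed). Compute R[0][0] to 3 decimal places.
-0.354

End-effector x-axis (col 0 of R) = (-0.3536,-0.6124,0.7071)
R[0][0] = -0.3536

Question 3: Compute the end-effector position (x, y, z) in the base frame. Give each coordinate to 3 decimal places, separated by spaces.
-5.805 -4.055 5.414

after link 1: o_1 = (-2.5000, -4.3301, 4.0000)
after link 2: o_2 = (-5.8052, -4.0549, 5.4142)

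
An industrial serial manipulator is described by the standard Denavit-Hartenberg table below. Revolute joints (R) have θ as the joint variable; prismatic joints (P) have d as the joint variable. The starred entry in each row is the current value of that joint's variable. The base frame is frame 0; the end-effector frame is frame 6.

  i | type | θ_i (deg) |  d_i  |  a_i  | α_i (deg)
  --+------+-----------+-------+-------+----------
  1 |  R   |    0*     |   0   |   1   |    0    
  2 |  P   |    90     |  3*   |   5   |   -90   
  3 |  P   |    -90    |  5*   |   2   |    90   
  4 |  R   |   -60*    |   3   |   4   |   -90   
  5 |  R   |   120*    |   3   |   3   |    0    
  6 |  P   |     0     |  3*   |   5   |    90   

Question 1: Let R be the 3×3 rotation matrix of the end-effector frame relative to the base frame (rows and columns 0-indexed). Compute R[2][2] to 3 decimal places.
End-effector z-axis (col 2 of R) = (0.7500,0.5000,0.4330)
R[2][2] = 0.4330

0.433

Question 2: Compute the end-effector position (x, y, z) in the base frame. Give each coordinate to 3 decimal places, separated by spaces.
after link 1: o_1 = (1.0000, 0.0000, 0.0000)
after link 2: o_2 = (1.0000, 5.0000, 3.0000)
after link 3: o_3 = (-4.0000, 5.0000, 5.0000)
after link 4: o_4 = (-0.5359, 2.0000, 7.0000)
after link 5: o_5 = (-3.3349, 4.5981, 8.8481)
after link 6: o_6 = (-7.0000, 8.9282, 10.1962)

-7.000 8.928 10.196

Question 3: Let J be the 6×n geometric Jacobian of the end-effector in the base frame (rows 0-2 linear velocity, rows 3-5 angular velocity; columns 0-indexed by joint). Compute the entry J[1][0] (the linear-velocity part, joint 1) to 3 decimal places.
axis z_0 = ẑ; lever o_n−o_0 = (-7.0000,8.9282,10.1962)
cross product → J_v[:, 0] = (-8.9282,-7.0000,0.0000)
J_ω[:, 0] = z_0
entry J[1][0] = -7.0000

-7.000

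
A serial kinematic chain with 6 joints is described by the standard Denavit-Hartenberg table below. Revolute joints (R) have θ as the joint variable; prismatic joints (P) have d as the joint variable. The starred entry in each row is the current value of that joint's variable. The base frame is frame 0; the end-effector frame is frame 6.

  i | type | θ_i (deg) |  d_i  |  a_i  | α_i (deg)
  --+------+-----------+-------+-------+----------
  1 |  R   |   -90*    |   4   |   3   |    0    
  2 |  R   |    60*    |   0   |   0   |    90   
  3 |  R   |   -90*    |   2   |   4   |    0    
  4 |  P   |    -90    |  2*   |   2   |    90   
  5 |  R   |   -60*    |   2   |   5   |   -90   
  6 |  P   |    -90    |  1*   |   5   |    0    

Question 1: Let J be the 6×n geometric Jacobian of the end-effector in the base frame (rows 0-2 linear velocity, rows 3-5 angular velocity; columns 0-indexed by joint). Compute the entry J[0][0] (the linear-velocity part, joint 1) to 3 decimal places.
axis z_0 = ẑ; lever o_n−o_0 = (-4.7321,-0.4641,7.0000)
cross product → J_v[:, 0] = (0.4641,-4.7321,0.0000)
J_ω[:, 0] = z_0
entry J[0][0] = 0.4641

0.464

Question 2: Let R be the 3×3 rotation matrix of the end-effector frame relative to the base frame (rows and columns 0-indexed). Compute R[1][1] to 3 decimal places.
1.000

End-effector y-axis (col 1 of R) = (0.0000,1.0000,-0.0000)
R[1][1] = 1.0000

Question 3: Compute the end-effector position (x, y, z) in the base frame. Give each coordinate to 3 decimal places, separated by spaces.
-4.732 -0.464 7.000

after link 1: o_1 = (0.0000, -3.0000, 4.0000)
after link 2: o_2 = (0.0000, -3.0000, 4.0000)
after link 3: o_3 = (-1.0000, -4.7321, 0.0000)
after link 4: o_4 = (-3.7321, -5.4641, 0.0000)
after link 5: o_5 = (-3.7321, -0.4641, 2.0000)
after link 6: o_6 = (-4.7321, -0.4641, 7.0000)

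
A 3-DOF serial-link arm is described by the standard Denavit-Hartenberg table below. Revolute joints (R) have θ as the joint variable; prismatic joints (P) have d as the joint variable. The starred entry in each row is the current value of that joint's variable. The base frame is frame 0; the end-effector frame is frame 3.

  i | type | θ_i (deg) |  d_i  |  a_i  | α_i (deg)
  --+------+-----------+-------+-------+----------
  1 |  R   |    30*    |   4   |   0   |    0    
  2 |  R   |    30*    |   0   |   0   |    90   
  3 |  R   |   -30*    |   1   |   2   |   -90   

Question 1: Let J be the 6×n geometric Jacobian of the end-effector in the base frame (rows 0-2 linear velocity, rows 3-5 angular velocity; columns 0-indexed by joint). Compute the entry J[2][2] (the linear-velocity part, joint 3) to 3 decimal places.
1.732

axis z_2 = (0.8660,-0.5000,0.0000); lever o_n−o_2 = (1.7321,1.0000,-1.0000)
cross product → J_v[:, 2] = (0.5000,0.8660,1.7321)
J_ω[:, 2] = z_2
entry J[2][2] = 1.7321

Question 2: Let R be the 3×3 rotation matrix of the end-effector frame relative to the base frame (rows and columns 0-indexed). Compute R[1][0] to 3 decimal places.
0.750

End-effector x-axis (col 0 of R) = (0.4330,0.7500,-0.5000)
R[1][0] = 0.7500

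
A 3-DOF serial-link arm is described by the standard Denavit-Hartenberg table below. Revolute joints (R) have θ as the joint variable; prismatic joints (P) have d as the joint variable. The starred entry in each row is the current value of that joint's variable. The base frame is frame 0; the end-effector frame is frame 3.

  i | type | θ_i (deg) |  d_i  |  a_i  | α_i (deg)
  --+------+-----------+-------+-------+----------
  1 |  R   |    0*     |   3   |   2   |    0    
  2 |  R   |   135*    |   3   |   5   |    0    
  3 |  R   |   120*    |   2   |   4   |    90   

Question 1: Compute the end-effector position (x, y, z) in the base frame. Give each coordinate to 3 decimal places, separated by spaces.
-2.571 -0.328 8.000

after link 1: o_1 = (2.0000, 0.0000, 3.0000)
after link 2: o_2 = (-1.5355, 3.5355, 6.0000)
after link 3: o_3 = (-2.5708, -0.3282, 8.0000)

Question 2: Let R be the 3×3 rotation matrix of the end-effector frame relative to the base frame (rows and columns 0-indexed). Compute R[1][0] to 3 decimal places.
End-effector x-axis (col 0 of R) = (-0.2588,-0.9659,0.0000)
R[1][0] = -0.9659

-0.966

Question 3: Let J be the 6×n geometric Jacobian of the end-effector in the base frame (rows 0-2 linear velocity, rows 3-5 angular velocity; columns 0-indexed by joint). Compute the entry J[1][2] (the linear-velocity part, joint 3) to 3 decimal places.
-1.035

axis z_2 = (0.0000,0.0000,1.0000); lever o_n−o_2 = (-1.0353,-3.8637,2.0000)
cross product → J_v[:, 2] = (3.8637,-1.0353,0.0000)
J_ω[:, 2] = z_2
entry J[1][2] = -1.0353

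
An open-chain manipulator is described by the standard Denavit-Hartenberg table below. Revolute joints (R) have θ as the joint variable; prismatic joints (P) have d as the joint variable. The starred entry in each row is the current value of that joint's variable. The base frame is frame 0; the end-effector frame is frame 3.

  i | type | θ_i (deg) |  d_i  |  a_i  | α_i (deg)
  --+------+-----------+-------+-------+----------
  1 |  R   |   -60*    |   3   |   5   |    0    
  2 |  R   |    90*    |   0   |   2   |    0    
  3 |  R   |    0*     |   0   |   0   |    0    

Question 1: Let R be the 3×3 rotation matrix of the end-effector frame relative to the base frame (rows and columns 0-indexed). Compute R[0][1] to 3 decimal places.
-0.500

End-effector y-axis (col 1 of R) = (-0.5000,0.8660,0.0000)
R[0][1] = -0.5000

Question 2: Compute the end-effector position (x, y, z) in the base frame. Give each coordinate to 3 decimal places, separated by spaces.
4.232 -3.330 3.000

after link 1: o_1 = (2.5000, -4.3301, 3.0000)
after link 2: o_2 = (4.2321, -3.3301, 3.0000)
after link 3: o_3 = (4.2321, -3.3301, 3.0000)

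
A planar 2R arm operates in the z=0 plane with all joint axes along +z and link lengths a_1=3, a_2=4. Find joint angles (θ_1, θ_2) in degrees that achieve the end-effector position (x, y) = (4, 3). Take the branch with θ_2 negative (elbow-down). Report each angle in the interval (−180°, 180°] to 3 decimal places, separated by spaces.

90.000 -90.000

cos θ_2 = (25.0000−3²−4²)/(2·3·4) = 0.0000; θ_2 = -90.0000° (elbow-down)
β = atan2(3.0000,4.0000) = 36.8699°; ψ = atan2(-4.0000,3.0000) = -53.1301°
θ_1 = β − ψ = 90.0000°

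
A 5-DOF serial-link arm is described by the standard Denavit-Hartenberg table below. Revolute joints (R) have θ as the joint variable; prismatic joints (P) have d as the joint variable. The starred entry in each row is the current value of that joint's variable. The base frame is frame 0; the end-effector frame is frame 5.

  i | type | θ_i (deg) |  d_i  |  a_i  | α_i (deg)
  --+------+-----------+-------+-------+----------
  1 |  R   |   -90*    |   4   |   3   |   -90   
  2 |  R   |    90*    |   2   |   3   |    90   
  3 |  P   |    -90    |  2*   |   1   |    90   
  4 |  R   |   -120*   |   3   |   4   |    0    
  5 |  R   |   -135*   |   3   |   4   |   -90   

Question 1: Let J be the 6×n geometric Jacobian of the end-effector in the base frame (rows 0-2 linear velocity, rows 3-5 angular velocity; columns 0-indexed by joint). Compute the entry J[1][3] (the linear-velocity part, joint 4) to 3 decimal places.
axis z_3 = (-0.0000,-0.0000,1.0000); lever o_n−o_3 = (3.0353,-0.3996,6.0000)
cross product → J_v[:, 3] = (0.3996,3.0353,0.0000)
J_ω[:, 3] = z_3
entry J[1][3] = 3.0353

3.035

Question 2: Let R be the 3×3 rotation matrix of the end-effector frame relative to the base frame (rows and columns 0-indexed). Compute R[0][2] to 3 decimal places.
0.966

End-effector z-axis (col 2 of R) = (0.9659,0.2588,0.0000)
R[0][2] = 0.9659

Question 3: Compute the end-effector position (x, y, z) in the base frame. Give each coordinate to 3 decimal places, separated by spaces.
after link 1: o_1 = (0.0000, -3.0000, 4.0000)
after link 2: o_2 = (2.0000, -3.0000, 1.0000)
after link 3: o_3 = (1.0000, -5.0000, 1.0000)
after link 4: o_4 = (3.0000, -1.5359, 4.0000)
after link 5: o_5 = (4.0353, -5.3996, 7.0000)

4.035 -5.400 7.000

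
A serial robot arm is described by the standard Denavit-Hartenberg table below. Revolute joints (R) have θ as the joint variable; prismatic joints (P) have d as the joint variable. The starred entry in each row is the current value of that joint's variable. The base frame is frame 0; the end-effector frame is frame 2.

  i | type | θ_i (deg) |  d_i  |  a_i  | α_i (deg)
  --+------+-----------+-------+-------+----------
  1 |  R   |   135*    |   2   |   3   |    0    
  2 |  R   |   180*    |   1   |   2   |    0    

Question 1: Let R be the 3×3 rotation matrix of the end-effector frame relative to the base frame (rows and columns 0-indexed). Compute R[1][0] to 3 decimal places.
-0.707

End-effector x-axis (col 0 of R) = (0.7071,-0.7071,0.0000)
R[1][0] = -0.7071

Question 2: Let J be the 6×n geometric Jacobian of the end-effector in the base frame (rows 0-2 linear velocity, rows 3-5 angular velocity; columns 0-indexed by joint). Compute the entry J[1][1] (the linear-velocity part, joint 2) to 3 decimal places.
1.414

axis z_1 = (0.0000,0.0000,1.0000); lever o_n−o_1 = (1.4142,-1.4142,1.0000)
cross product → J_v[:, 1] = (1.4142,1.4142,-0.0000)
J_ω[:, 1] = z_1
entry J[1][1] = 1.4142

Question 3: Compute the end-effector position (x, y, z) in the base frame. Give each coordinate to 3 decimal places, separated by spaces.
-0.707 0.707 3.000

after link 1: o_1 = (-2.1213, 2.1213, 2.0000)
after link 2: o_2 = (-0.7071, 0.7071, 3.0000)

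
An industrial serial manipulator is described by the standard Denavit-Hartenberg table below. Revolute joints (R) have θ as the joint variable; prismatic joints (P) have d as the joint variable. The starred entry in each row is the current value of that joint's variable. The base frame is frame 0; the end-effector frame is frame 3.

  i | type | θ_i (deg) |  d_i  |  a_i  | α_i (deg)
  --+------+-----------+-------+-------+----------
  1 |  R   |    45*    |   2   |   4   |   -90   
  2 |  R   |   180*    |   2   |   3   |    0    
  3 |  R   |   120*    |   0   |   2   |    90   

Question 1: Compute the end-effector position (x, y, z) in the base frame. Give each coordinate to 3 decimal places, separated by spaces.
-0.000 2.828 3.732

after link 1: o_1 = (2.8284, 2.8284, 2.0000)
after link 2: o_2 = (-0.7071, 2.1213, 2.0000)
after link 3: o_3 = (-0.0000, 2.8284, 3.7321)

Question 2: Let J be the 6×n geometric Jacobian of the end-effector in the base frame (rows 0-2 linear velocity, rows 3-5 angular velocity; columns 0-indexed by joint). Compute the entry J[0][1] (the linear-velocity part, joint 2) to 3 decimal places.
1.225

axis z_1 = (-0.7071,0.7071,0.0000); lever o_n−o_1 = (-2.8284,0.0000,1.7321)
cross product → J_v[:, 1] = (1.2247,1.2247,2.0000)
J_ω[:, 1] = z_1
entry J[0][1] = 1.2247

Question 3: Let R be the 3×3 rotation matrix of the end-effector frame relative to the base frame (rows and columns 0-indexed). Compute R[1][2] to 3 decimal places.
-0.612

End-effector z-axis (col 2 of R) = (-0.6124,-0.6124,0.5000)
R[1][2] = -0.6124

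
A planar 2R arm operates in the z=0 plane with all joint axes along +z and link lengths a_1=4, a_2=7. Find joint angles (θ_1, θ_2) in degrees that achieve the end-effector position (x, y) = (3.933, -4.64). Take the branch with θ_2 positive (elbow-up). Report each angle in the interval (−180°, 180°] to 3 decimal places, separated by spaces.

-135.002 120.002

cos θ_2 = (36.9981−4²−7²)/(2·4·7) = -0.5000; θ_2 = 120.0023° (elbow-up)
β = atan2(-4.6400,3.9330) = -49.7144°; ψ = atan2(6.0620,0.4998) = 85.2871°
θ_1 = β − ψ = -135.0015°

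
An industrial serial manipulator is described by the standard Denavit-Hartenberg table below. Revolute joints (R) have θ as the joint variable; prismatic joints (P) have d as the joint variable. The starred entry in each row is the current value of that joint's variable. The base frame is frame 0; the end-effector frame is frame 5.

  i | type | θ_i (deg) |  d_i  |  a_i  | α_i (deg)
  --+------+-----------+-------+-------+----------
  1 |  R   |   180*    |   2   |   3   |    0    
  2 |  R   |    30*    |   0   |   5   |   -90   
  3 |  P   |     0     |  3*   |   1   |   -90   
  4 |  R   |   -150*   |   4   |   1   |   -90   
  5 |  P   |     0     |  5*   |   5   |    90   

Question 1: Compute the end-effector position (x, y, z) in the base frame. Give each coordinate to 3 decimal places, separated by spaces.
-0.696 -10.598 -2.000

after link 1: o_1 = (-3.0000, 0.0000, 2.0000)
after link 2: o_2 = (-7.3301, -2.5000, 2.0000)
after link 3: o_3 = (-6.6962, -5.5981, 2.0000)
after link 4: o_4 = (-5.6962, -5.5981, -2.0000)
after link 5: o_5 = (-0.6962, -10.5981, -2.0000)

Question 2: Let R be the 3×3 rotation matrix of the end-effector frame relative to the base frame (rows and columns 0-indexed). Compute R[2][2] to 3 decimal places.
End-effector z-axis (col 2 of R) = (0.0000,-0.0000,-1.0000)
R[2][2] = -1.0000

-1.000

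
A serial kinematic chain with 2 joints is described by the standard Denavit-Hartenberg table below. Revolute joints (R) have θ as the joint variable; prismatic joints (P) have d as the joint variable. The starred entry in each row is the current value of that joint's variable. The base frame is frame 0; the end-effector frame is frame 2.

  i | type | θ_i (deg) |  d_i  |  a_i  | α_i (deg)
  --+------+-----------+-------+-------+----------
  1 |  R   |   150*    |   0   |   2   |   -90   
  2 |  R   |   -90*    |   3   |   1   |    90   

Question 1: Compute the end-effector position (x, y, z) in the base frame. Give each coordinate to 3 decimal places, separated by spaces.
after link 1: o_1 = (-1.7321, 1.0000, 0.0000)
after link 2: o_2 = (-3.2321, -1.5981, 1.0000)

-3.232 -1.598 1.000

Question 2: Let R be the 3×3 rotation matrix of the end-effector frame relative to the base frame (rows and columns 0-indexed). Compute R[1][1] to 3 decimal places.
-0.866

End-effector y-axis (col 1 of R) = (-0.5000,-0.8660,0.0000)
R[1][1] = -0.8660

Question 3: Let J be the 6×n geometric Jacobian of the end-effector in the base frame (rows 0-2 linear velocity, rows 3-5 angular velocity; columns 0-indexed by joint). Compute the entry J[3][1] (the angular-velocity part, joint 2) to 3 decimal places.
-0.500

axis z_1 = (-0.5000,-0.8660,0.0000); lever o_n−o_1 = (-1.5000,-2.5981,1.0000)
cross product → J_v[:, 1] = (-0.8660,0.5000,0.0000)
J_ω[:, 1] = z_1
entry J[3][1] = -0.5000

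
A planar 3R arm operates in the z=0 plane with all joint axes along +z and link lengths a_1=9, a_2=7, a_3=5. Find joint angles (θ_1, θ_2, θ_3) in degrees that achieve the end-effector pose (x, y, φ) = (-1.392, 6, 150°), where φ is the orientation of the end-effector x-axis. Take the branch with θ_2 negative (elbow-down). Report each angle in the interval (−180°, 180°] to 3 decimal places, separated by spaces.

wrist centre = target − a_3·(cos φ, sin φ) = (2.9381, 3.5000)
cos θ_2 = (20.8826−9²−7²)/(2·9·7) = -0.8660; θ_2 = -149.9984° (elbow-down)
β = atan2(3.5000,2.9381) = 49.9877°; ψ = atan2(-3.5002,2.9379) = -49.9911°
θ_1 = β − ψ = 99.9788°
θ_3 = φ − θ_1 − θ_2 = -159.9804° (wrapped to (-180°,180°])

99.979 -149.998 -159.980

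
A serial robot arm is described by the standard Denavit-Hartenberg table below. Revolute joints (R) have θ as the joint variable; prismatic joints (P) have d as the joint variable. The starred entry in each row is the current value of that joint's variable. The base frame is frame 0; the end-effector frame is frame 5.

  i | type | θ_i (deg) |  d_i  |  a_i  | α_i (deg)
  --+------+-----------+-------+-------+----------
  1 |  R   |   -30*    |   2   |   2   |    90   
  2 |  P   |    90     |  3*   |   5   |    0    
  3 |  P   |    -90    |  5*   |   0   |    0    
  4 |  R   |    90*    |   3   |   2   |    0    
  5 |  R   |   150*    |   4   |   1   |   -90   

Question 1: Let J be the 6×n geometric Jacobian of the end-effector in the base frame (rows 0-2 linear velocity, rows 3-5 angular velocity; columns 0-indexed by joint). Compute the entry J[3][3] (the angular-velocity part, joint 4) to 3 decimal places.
axis z_3 = (-0.5000,-0.8660,0.0000); lever o_n−o_3 = (-3.9330,-5.8122,1.1340)
cross product → J_v[:, 3] = (-0.9821,0.5670,-0.5000)
J_ω[:, 3] = z_3
entry J[3][3] = -0.5000

-0.500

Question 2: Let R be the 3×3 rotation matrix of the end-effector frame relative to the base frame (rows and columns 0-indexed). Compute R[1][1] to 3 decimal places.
End-effector y-axis (col 1 of R) = (0.5000,0.8660,-0.0000)
R[1][1] = 0.8660

0.866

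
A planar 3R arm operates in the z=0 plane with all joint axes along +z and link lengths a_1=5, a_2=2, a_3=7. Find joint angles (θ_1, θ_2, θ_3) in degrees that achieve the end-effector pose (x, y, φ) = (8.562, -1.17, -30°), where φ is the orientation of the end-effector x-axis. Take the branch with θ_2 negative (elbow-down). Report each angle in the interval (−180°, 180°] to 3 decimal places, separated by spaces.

wrist centre = target − a_3·(cos φ, sin φ) = (2.4998, 2.3300)
cos θ_2 = (11.6780−5²−2²)/(2·5·2) = -0.8661; θ_2 = -150.0085° (elbow-down)
β = atan2(2.3300,2.4998) = 42.9862°; ψ = atan2(-0.9997,3.2678) = -17.0108°
θ_1 = β − ψ = 59.9971°
θ_3 = φ − θ_1 − θ_2 = 60.0114° (wrapped to (-180°,180°])

59.997 -150.008 60.011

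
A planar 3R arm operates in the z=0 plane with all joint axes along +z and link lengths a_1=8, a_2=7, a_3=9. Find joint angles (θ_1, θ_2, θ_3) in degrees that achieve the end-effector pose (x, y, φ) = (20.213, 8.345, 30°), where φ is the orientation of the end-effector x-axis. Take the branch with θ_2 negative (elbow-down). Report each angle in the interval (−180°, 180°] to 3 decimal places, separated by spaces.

44.996 -59.994 44.998

wrist centre = target − a_3·(cos φ, sin φ) = (12.4188, 3.8450)
cos θ_2 = (169.0099−8²−7²)/(2·8·7) = 0.5001; θ_2 = -59.9941° (elbow-down)
β = atan2(3.8450,12.4188) = 17.2031°; ψ = atan2(-6.0618,11.5006) = -27.7931°
θ_1 = β − ψ = 44.9963°
θ_3 = φ − θ_1 − θ_2 = 44.9979° (wrapped to (-180°,180°])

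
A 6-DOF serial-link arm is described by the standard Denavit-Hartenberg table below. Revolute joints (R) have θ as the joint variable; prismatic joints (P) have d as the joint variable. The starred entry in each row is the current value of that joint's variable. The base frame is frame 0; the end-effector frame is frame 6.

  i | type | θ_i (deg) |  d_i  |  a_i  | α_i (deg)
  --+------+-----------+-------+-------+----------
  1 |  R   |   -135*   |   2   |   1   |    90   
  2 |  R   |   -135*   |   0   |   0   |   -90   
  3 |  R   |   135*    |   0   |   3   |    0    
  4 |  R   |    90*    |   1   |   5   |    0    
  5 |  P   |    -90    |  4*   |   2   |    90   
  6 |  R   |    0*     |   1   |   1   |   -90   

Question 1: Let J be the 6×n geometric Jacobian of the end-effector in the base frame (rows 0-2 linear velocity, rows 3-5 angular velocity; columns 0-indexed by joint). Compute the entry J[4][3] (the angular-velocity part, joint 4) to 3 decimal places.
-0.500

axis z_3 = (-0.5000,-0.5000,-0.7071); lever o_n−o_3 = (-5.4749,-4.4749,-0.0355)
cross product → J_v[:, 3] = (-3.1464,3.8536,-0.5000)
J_ω[:, 3] = z_3
entry J[4][3] = -0.5000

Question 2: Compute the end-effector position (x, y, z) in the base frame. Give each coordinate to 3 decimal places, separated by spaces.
after link 1: o_1 = (-0.7071, -0.7071, 2.0000)
after link 2: o_2 = (-0.7071, -0.7071, 2.0000)
after link 3: o_3 = (-0.2678, -3.2678, 3.5000)
after link 4: o_4 = (-5.0355, -3.0355, 5.2929)
after link 5: o_5 = (-6.7426, -6.7426, 3.4645)
after link 6: o_6 = (-5.7426, -7.7426, 3.4645)

-5.743 -7.743 3.464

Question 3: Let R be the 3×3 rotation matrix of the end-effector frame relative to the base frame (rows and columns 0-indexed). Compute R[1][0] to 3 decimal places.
-0.854

End-effector x-axis (col 0 of R) = (0.1464,-0.8536,0.5000)
R[1][0] = -0.8536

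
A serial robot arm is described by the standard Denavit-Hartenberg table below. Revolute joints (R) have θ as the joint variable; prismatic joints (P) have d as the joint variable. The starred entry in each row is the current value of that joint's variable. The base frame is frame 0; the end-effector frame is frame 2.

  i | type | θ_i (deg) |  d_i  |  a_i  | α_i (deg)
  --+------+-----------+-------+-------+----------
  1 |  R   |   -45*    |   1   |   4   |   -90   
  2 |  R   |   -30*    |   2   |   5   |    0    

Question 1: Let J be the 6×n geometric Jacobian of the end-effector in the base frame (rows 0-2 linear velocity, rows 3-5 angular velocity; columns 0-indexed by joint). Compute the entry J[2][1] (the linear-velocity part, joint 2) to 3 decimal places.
-4.330

axis z_1 = (0.7071,0.7071,0.0000); lever o_n−o_1 = (4.4761,-1.6476,2.5000)
cross product → J_v[:, 1] = (1.7678,-1.7678,-4.3301)
J_ω[:, 1] = z_1
entry J[2][1] = -4.3301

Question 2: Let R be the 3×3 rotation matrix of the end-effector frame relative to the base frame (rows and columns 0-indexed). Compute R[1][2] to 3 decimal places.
End-effector z-axis (col 2 of R) = (0.7071,0.7071,0.0000)
R[1][2] = 0.7071

0.707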